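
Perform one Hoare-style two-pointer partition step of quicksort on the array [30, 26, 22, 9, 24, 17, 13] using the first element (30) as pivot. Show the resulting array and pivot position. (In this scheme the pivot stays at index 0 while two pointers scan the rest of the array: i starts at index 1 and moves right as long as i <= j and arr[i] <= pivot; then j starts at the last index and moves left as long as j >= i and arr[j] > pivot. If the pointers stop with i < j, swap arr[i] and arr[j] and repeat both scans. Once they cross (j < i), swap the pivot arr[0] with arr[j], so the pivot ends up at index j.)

Hoare-style two-pointer partition with pivot = 30:

Initial array: [30, 26, 22, 9, 24, 17, 13]

Pointers start at i = 1, j = 6.
i ends at 7, j ends at 6: the pointers have crossed (j < i), so scanning stops.

Swap pivot arr[0] with arr[6] to place pivot at position 6: [13, 26, 22, 9, 24, 17, 30]
Pivot position: 6

After partitioning with pivot 30, the array becomes [13, 26, 22, 9, 24, 17, 30]. The pivot is placed at index 6. All elements to the left of the pivot are <= 30, and all elements to the right are > 30.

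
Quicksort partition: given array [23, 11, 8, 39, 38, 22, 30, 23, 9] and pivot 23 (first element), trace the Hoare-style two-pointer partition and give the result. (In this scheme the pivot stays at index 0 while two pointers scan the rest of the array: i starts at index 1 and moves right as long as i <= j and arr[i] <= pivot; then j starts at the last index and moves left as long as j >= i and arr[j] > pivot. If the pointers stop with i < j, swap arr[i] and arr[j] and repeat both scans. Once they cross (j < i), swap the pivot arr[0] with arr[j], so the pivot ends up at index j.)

Hoare-style two-pointer partition with pivot = 23:

Initial array: [23, 11, 8, 39, 38, 22, 30, 23, 9]

Pointers start at i = 1, j = 8.
i stops at index 3 (arr[3]=39 > 23), j stops at index 8 (arr[8]=9 <= 23): swap arr[3] and arr[8], array becomes [23, 11, 8, 9, 38, 22, 30, 23, 39]
i stops at index 4 (arr[4]=38 > 23), j stops at index 7 (arr[7]=23 <= 23): swap arr[4] and arr[7], array becomes [23, 11, 8, 9, 23, 22, 30, 38, 39]
i ends at 6, j ends at 5: the pointers have crossed (j < i), so scanning stops.

Swap pivot arr[0] with arr[5] to place pivot at position 5: [22, 11, 8, 9, 23, 23, 30, 38, 39]
Pivot position: 5

After partitioning with pivot 23, the array becomes [22, 11, 8, 9, 23, 23, 30, 38, 39]. The pivot is placed at index 5. All elements to the left of the pivot are <= 23, and all elements to the right are > 23.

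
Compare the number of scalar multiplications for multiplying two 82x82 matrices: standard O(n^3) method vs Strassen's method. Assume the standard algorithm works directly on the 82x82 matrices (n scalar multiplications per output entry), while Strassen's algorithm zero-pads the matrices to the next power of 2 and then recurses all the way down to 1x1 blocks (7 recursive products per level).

Matrix multiplication for 82x82 matrices:

Strassen's algorithm requires power-of-2 dimensions. Pad 82x82 to 128x128 (next power of 2).

Standard algorithm: 82^3 = 551368 multiplications
Strassen's algorithm: 7^(log2(128)) = 7^7 = 823543 multiplications
Difference: 551368 - 823543 = -272175 (Strassen uses MORE here due to padding overhead — for small or just-over-power-of-2 n, padding can outweigh the per-level savings)

Standard: 551368 multiplications (82^3). Strassen: 823543 multiplications (7^7, after padding to 128x128). Strassen reduces 8 recursive multiplications to 7 at each level.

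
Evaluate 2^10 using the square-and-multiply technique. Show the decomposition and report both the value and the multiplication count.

Computing 2^10 by squaring (build up from 2^1; each line after the first costs one multiplication):

2^1 = 2
2^2 = (2^1)^2 = 2^2 = 4
2^4 = (2^2)^2 = 4^2 = 16
2^5 = 2 * 2^4 = 2 * 16 = 32
2^10 = (2^5)^2 = 32^2 = 1024

Result: 1024
Multiplications needed: 4 (4 lines after 2^1)

2^10 = 1024. Using exponentiation by squaring, this requires 4 multiplications. The key idea: if the exponent is even, square the half-power; if odd, multiply by the base once.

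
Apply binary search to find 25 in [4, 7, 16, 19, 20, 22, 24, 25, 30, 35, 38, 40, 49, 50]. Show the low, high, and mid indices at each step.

Binary search for 25 in [4, 7, 16, 19, 20, 22, 24, 25, 30, 35, 38, 40, 49, 50]:

lo=0, hi=13, mid=6, arr[mid]=24 -> 24 < 25, search right half
lo=7, hi=13, mid=10, arr[mid]=38 -> 38 > 25, search left half
lo=7, hi=9, mid=8, arr[mid]=30 -> 30 > 25, search left half
lo=7, hi=7, mid=7, arr[mid]=25 -> Found target at index 7!

Binary search finds 25 at index 7 after 4 comparisons. The search repeatedly halves the search space by comparing with the middle element.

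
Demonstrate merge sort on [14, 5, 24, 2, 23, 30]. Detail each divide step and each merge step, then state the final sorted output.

Merge sort trace:

Split: [14, 5, 24, 2, 23, 30] -> [14, 5, 24] and [2, 23, 30]
  Split: [14, 5, 24] -> [14] and [5, 24]
    Split: [5, 24] -> [5] and [24]
    Merge: [5] + [24] -> [5, 24]
  Merge: [14] + [5, 24] -> [5, 14, 24]
  Split: [2, 23, 30] -> [2] and [23, 30]
    Split: [23, 30] -> [23] and [30]
    Merge: [23] + [30] -> [23, 30]
  Merge: [2] + [23, 30] -> [2, 23, 30]
Merge: [5, 14, 24] + [2, 23, 30] -> [2, 5, 14, 23, 24, 30]

Final sorted array: [2, 5, 14, 23, 24, 30]

The merge sort proceeds by recursively splitting the array and merging sorted halves.
After all merges, the sorted array is [2, 5, 14, 23, 24, 30].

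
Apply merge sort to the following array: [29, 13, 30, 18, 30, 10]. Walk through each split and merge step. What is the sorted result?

Merge sort trace:

Split: [29, 13, 30, 18, 30, 10] -> [29, 13, 30] and [18, 30, 10]
  Split: [29, 13, 30] -> [29] and [13, 30]
    Split: [13, 30] -> [13] and [30]
    Merge: [13] + [30] -> [13, 30]
  Merge: [29] + [13, 30] -> [13, 29, 30]
  Split: [18, 30, 10] -> [18] and [30, 10]
    Split: [30, 10] -> [30] and [10]
    Merge: [30] + [10] -> [10, 30]
  Merge: [18] + [10, 30] -> [10, 18, 30]
Merge: [13, 29, 30] + [10, 18, 30] -> [10, 13, 18, 29, 30, 30]

Final sorted array: [10, 13, 18, 29, 30, 30]

The merge sort proceeds by recursively splitting the array and merging sorted halves.
After all merges, the sorted array is [10, 13, 18, 29, 30, 30].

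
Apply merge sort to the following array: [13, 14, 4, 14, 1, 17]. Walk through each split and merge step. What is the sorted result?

Merge sort trace:

Split: [13, 14, 4, 14, 1, 17] -> [13, 14, 4] and [14, 1, 17]
  Split: [13, 14, 4] -> [13] and [14, 4]
    Split: [14, 4] -> [14] and [4]
    Merge: [14] + [4] -> [4, 14]
  Merge: [13] + [4, 14] -> [4, 13, 14]
  Split: [14, 1, 17] -> [14] and [1, 17]
    Split: [1, 17] -> [1] and [17]
    Merge: [1] + [17] -> [1, 17]
  Merge: [14] + [1, 17] -> [1, 14, 17]
Merge: [4, 13, 14] + [1, 14, 17] -> [1, 4, 13, 14, 14, 17]

Final sorted array: [1, 4, 13, 14, 14, 17]

The merge sort proceeds by recursively splitting the array and merging sorted halves.
After all merges, the sorted array is [1, 4, 13, 14, 14, 17].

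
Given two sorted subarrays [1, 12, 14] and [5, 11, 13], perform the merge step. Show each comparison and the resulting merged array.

Merging process:

Compare 1 vs 5: take 1 from left. Merged: [1]
Compare 12 vs 5: take 5 from right. Merged: [1, 5]
Compare 12 vs 11: take 11 from right. Merged: [1, 5, 11]
Compare 12 vs 13: take 12 from left. Merged: [1, 5, 11, 12]
Compare 14 vs 13: take 13 from right. Merged: [1, 5, 11, 12, 13]
Append remaining from left: [14]. Merged: [1, 5, 11, 12, 13, 14]

Final merged array: [1, 5, 11, 12, 13, 14]
Total comparisons: 5

The merged array is [1, 5, 11, 12, 13, 14], requiring 5 comparisons. The merge step runs in O(n) time where n is the total number of elements.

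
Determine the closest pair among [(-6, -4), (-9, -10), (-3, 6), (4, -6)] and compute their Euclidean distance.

Computing all pairwise distances among 4 points:

d((-6, -4), (-9, -10)) = 6.7082 <-- minimum
d((-6, -4), (-3, 6)) = 10.4403
d((-6, -4), (4, -6)) = 10.198
d((-9, -10), (-3, 6)) = 17.088
d((-9, -10), (4, -6)) = 13.6015
d((-3, 6), (4, -6)) = 13.8924

Closest pair: (-6, -4) and (-9, -10) with distance 6.7082

The closest pair is (-6, -4) and (-9, -10) with Euclidean distance 6.7082. For 4 points, brute-force pairwise comparison is shown above. For large n, the divide-and-conquer algorithm (sort by x, recurse on halves, check the dividing strip) achieves O(n log n).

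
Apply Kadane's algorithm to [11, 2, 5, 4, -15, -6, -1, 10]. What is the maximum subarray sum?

Using Kadane's algorithm on [11, 2, 5, 4, -15, -6, -1, 10]:

Scanning through the array:
Position 1 (value 2): max_ending_here = 13, max_so_far = 13
Position 2 (value 5): max_ending_here = 18, max_so_far = 18
Position 3 (value 4): max_ending_here = 22, max_so_far = 22
Position 4 (value -15): max_ending_here = 7, max_so_far = 22
Position 5 (value -6): max_ending_here = 1, max_so_far = 22
Position 6 (value -1): max_ending_here = 0, max_so_far = 22
Position 7 (value 10): max_ending_here = 10, max_so_far = 22

Maximum subarray: [11, 2, 5, 4]
Maximum sum: 22

The maximum subarray is [11, 2, 5, 4] with sum 22. This subarray runs from index 0 to index 3.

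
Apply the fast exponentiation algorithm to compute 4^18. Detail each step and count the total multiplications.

Computing 4^18 by squaring (build up from 4^1; each line after the first costs one multiplication):

4^1 = 4
4^2 = (4^1)^2 = 4^2 = 16
4^4 = (4^2)^2 = 16^2 = 256
4^8 = (4^4)^2 = 256^2 = 65536
4^9 = 4 * 4^8 = 4 * 65536 = 262144
4^18 = (4^9)^2 = 262144^2 = 68719476736

Result: 68719476736
Multiplications needed: 5 (5 lines after 4^1)

4^18 = 68719476736. Using exponentiation by squaring, this requires 5 multiplications. The key idea: if the exponent is even, square the half-power; if odd, multiply by the base once.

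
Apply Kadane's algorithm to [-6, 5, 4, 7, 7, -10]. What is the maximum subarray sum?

Using Kadane's algorithm on [-6, 5, 4, 7, 7, -10]:

Scanning through the array:
Position 1 (value 5): max_ending_here = 5, max_so_far = 5
Position 2 (value 4): max_ending_here = 9, max_so_far = 9
Position 3 (value 7): max_ending_here = 16, max_so_far = 16
Position 4 (value 7): max_ending_here = 23, max_so_far = 23
Position 5 (value -10): max_ending_here = 13, max_so_far = 23

Maximum subarray: [5, 4, 7, 7]
Maximum sum: 23

The maximum subarray is [5, 4, 7, 7] with sum 23. This subarray runs from index 1 to index 4.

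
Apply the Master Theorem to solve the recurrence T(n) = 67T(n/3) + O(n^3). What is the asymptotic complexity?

Master Theorem for T(n) = 67T(n/3) + O(n^3):

a = 67, b = 3, c = 3
log_b(a) = log_3(67) = 3.8273

Case 1: c = 3 < log_3(67) = 3.8273
T(n) = O(n^(log_3 67))

For T(n) = 67T(n/3) + O(n^3): log_3(67) = 3.8273. This is Case 1 of the Master Theorem (c < log_b(a), work dominated by leaves), giving O(n^(log_3 67)).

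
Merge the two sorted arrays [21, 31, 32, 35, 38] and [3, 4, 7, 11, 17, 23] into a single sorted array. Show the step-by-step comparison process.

Merging process:

Compare 21 vs 3: take 3 from right. Merged: [3]
Compare 21 vs 4: take 4 from right. Merged: [3, 4]
Compare 21 vs 7: take 7 from right. Merged: [3, 4, 7]
Compare 21 vs 11: take 11 from right. Merged: [3, 4, 7, 11]
Compare 21 vs 17: take 17 from right. Merged: [3, 4, 7, 11, 17]
Compare 21 vs 23: take 21 from left. Merged: [3, 4, 7, 11, 17, 21]
Compare 31 vs 23: take 23 from right. Merged: [3, 4, 7, 11, 17, 21, 23]
Append remaining from left: [31, 32, 35, 38]. Merged: [3, 4, 7, 11, 17, 21, 23, 31, 32, 35, 38]

Final merged array: [3, 4, 7, 11, 17, 21, 23, 31, 32, 35, 38]
Total comparisons: 7

The merged array is [3, 4, 7, 11, 17, 21, 23, 31, 32, 35, 38], requiring 7 comparisons. The merge step runs in O(n) time where n is the total number of elements.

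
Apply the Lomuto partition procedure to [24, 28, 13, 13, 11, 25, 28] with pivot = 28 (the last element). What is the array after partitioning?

Lomuto partition with pivot = 28:

Initial array: [24, 28, 13, 13, 11, 25, 28]

arr[0]=24 <= 28: swap with position 0, array becomes [24, 28, 13, 13, 11, 25, 28]
arr[1]=28 <= 28: swap with position 1, array becomes [24, 28, 13, 13, 11, 25, 28]
arr[2]=13 <= 28: swap with position 2, array becomes [24, 28, 13, 13, 11, 25, 28]
arr[3]=13 <= 28: swap with position 3, array becomes [24, 28, 13, 13, 11, 25, 28]
arr[4]=11 <= 28: swap with position 4, array becomes [24, 28, 13, 13, 11, 25, 28]
arr[5]=25 <= 28: swap with position 5, array becomes [24, 28, 13, 13, 11, 25, 28]

Place pivot at position 6: [24, 28, 13, 13, 11, 25, 28]
Pivot position: 6

After partitioning with pivot 28, the array becomes [24, 28, 13, 13, 11, 25, 28]. The pivot is placed at index 6. All elements to the left of the pivot are <= 28, and all elements to the right are > 28.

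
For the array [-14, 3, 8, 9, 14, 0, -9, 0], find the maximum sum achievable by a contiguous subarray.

Using Kadane's algorithm on [-14, 3, 8, 9, 14, 0, -9, 0]:

Scanning through the array:
Position 1 (value 3): max_ending_here = 3, max_so_far = 3
Position 2 (value 8): max_ending_here = 11, max_so_far = 11
Position 3 (value 9): max_ending_here = 20, max_so_far = 20
Position 4 (value 14): max_ending_here = 34, max_so_far = 34
Position 5 (value 0): max_ending_here = 34, max_so_far = 34
Position 6 (value -9): max_ending_here = 25, max_so_far = 34
Position 7 (value 0): max_ending_here = 25, max_so_far = 34

Maximum subarray: [3, 8, 9, 14]
Maximum sum: 34

The maximum subarray is [3, 8, 9, 14] with sum 34. This subarray runs from index 1 to index 4.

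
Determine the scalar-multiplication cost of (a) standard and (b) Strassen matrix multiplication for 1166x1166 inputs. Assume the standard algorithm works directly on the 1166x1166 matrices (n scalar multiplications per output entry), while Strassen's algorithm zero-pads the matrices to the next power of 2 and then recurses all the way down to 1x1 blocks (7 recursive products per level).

Matrix multiplication for 1166x1166 matrices:

Strassen's algorithm requires power-of-2 dimensions. Pad 1166x1166 to 2048x2048 (next power of 2).

Standard algorithm: 1166^3 = 1585242296 multiplications
Strassen's algorithm: 7^(log2(2048)) = 7^11 = 1977326743 multiplications
Difference: 1585242296 - 1977326743 = -392084447 (Strassen uses MORE here due to padding overhead — for small or just-over-power-of-2 n, padding can outweigh the per-level savings)

Standard: 1585242296 multiplications (1166^3). Strassen: 1977326743 multiplications (7^11, after padding to 2048x2048). Strassen reduces 8 recursive multiplications to 7 at each level.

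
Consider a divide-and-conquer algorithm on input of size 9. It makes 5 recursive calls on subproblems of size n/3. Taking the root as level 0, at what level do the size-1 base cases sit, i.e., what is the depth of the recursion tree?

For divide and conquer with division factor 3:

Problem sizes at each level:
Level 0: 9
Level 1: 3
Level 2: 1

The root is level 0 and the size-1 base case is level 2 (the tree spans levels 0 through 2, i.e. 3 levels counting the root), so the depth is the number of divisions: log_3(9) = 2

The recursion tree depth is log_3(9) = 2. At each level, the problem size is divided by 3, so it takes 2 divisions to reduce to a base case of size 1. The algorithm makes 5 recursive calls at each level.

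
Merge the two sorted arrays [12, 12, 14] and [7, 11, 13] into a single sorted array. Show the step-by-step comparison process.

Merging process:

Compare 12 vs 7: take 7 from right. Merged: [7]
Compare 12 vs 11: take 11 from right. Merged: [7, 11]
Compare 12 vs 13: take 12 from left. Merged: [7, 11, 12]
Compare 12 vs 13: take 12 from left. Merged: [7, 11, 12, 12]
Compare 14 vs 13: take 13 from right. Merged: [7, 11, 12, 12, 13]
Append remaining from left: [14]. Merged: [7, 11, 12, 12, 13, 14]

Final merged array: [7, 11, 12, 12, 13, 14]
Total comparisons: 5

The merged array is [7, 11, 12, 12, 13, 14], requiring 5 comparisons. The merge step runs in O(n) time where n is the total number of elements.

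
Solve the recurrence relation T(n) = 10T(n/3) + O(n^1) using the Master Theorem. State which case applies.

Master Theorem for T(n) = 10T(n/3) + O(n^1):

a = 10, b = 3, c = 1
log_b(a) = log_3(10) = 2.0959

Case 1: c = 1 < log_3(10) = 2.0959
T(n) = O(n^(log_3 10))

For T(n) = 10T(n/3) + O(n^1): log_3(10) = 2.0959. This is Case 1 of the Master Theorem (c < log_b(a), work dominated by leaves), giving O(n^(log_3 10)).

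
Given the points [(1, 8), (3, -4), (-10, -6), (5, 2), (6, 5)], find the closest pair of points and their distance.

Computing all pairwise distances among 5 points:

d((1, 8), (3, -4)) = 12.1655
d((1, 8), (-10, -6)) = 17.8045
d((1, 8), (5, 2)) = 7.2111
d((1, 8), (6, 5)) = 5.831
d((3, -4), (-10, -6)) = 13.1529
d((3, -4), (5, 2)) = 6.3246
d((3, -4), (6, 5)) = 9.4868
d((-10, -6), (5, 2)) = 17.0
d((-10, -6), (6, 5)) = 19.4165
d((5, 2), (6, 5)) = 3.1623 <-- minimum

Closest pair: (5, 2) and (6, 5) with distance 3.1623

The closest pair is (5, 2) and (6, 5) with Euclidean distance 3.1623. For 5 points, brute-force pairwise comparison is shown above. For large n, the divide-and-conquer algorithm (sort by x, recurse on halves, check the dividing strip) achieves O(n log n).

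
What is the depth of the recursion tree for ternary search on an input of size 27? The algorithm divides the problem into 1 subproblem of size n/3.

For divide and conquer with division factor 3:

Problem sizes at each level:
Level 0: 27
Level 1: 9
Level 2: 3
Level 3: 1

The root is level 0 and the size-1 base case is level 3 (the tree spans levels 0 through 3, i.e. 4 levels counting the root), so the depth is the number of divisions: log_3(27) = 3

The recursion tree depth is log_3(27) = 3. At each level, the problem size is divided by 3, so it takes 3 divisions to reduce to a base case of size 1. The algorithm makes 1 recursive call at each level.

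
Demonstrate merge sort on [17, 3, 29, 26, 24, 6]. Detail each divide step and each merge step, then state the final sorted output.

Merge sort trace:

Split: [17, 3, 29, 26, 24, 6] -> [17, 3, 29] and [26, 24, 6]
  Split: [17, 3, 29] -> [17] and [3, 29]
    Split: [3, 29] -> [3] and [29]
    Merge: [3] + [29] -> [3, 29]
  Merge: [17] + [3, 29] -> [3, 17, 29]
  Split: [26, 24, 6] -> [26] and [24, 6]
    Split: [24, 6] -> [24] and [6]
    Merge: [24] + [6] -> [6, 24]
  Merge: [26] + [6, 24] -> [6, 24, 26]
Merge: [3, 17, 29] + [6, 24, 26] -> [3, 6, 17, 24, 26, 29]

Final sorted array: [3, 6, 17, 24, 26, 29]

The merge sort proceeds by recursively splitting the array and merging sorted halves.
After all merges, the sorted array is [3, 6, 17, 24, 26, 29].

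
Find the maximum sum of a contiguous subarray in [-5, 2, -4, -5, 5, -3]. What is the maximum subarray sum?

Using Kadane's algorithm on [-5, 2, -4, -5, 5, -3]:

Scanning through the array:
Position 1 (value 2): max_ending_here = 2, max_so_far = 2
Position 2 (value -4): max_ending_here = -2, max_so_far = 2
Position 3 (value -5): max_ending_here = -5, max_so_far = 2
Position 4 (value 5): max_ending_here = 5, max_so_far = 5
Position 5 (value -3): max_ending_here = 2, max_so_far = 5

Maximum subarray: [5]
Maximum sum: 5

The maximum subarray is [5] with sum 5. This subarray runs from index 4 to index 4.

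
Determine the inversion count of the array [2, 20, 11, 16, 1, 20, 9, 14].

Finding inversions in [2, 20, 11, 16, 1, 20, 9, 14]:

(0, 4): arr[0]=2 > arr[4]=1
(1, 2): arr[1]=20 > arr[2]=11
(1, 3): arr[1]=20 > arr[3]=16
(1, 4): arr[1]=20 > arr[4]=1
(1, 6): arr[1]=20 > arr[6]=9
(1, 7): arr[1]=20 > arr[7]=14
(2, 4): arr[2]=11 > arr[4]=1
(2, 6): arr[2]=11 > arr[6]=9
(3, 4): arr[3]=16 > arr[4]=1
(3, 6): arr[3]=16 > arr[6]=9
(3, 7): arr[3]=16 > arr[7]=14
(5, 6): arr[5]=20 > arr[6]=9
(5, 7): arr[5]=20 > arr[7]=14

Total inversions: 13

The array has 13 inversion(s): (0,4), (1,2), (1,3), (1,4), (1,6), (1,7), (2,4), (2,6), (3,4), (3,6), (3,7), (5,6), (5,7). Each pair (i,j) satisfies i < j and arr[i] > arr[j].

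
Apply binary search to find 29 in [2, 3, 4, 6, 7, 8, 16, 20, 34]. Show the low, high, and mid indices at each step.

Binary search for 29 in [2, 3, 4, 6, 7, 8, 16, 20, 34]:

lo=0, hi=8, mid=4, arr[mid]=7 -> 7 < 29, search right half
lo=5, hi=8, mid=6, arr[mid]=16 -> 16 < 29, search right half
lo=7, hi=8, mid=7, arr[mid]=20 -> 20 < 29, search right half
lo=8, hi=8, mid=8, arr[mid]=34 -> 34 > 29, search left half
lo=8 > hi=7, target 29 not found

Binary search determines that 29 is not in the array after 4 comparisons. The search space was exhausted without finding the target.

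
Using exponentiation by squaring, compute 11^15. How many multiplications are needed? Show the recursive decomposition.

Computing 11^15 by squaring (build up from 11^1; each line after the first costs one multiplication):

11^1 = 11
11^2 = (11^1)^2 = 11^2 = 121
11^3 = 11 * 11^2 = 11 * 121 = 1331
11^6 = (11^3)^2 = 1331^2 = 1771561
11^7 = 11 * 11^6 = 11 * 1771561 = 19487171
11^14 = (11^7)^2 = 19487171^2 = 379749833583241
11^15 = 11 * 11^14 = 11 * 379749833583241 = 4177248169415651

Result: 4177248169415651
Multiplications needed: 6 (6 lines after 11^1)

11^15 = 4177248169415651. Using exponentiation by squaring, this requires 6 multiplications. The key idea: if the exponent is even, square the half-power; if odd, multiply by the base once.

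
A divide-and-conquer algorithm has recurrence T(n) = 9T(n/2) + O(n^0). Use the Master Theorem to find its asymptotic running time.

Master Theorem for T(n) = 9T(n/2) + O(n^0):

a = 9, b = 2, c = 0
log_b(a) = log_2(9) = 3.1699

Case 1: c = 0 < log_2(9) = 3.1699
T(n) = O(n^(log_2 9))

For T(n) = 9T(n/2) + O(n^0): log_2(9) = 3.1699. This is Case 1 of the Master Theorem (c < log_b(a), work dominated by leaves), giving O(n^(log_2 9)).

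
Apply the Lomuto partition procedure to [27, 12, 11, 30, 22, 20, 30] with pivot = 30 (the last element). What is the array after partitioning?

Lomuto partition with pivot = 30:

Initial array: [27, 12, 11, 30, 22, 20, 30]

arr[0]=27 <= 30: swap with position 0, array becomes [27, 12, 11, 30, 22, 20, 30]
arr[1]=12 <= 30: swap with position 1, array becomes [27, 12, 11, 30, 22, 20, 30]
arr[2]=11 <= 30: swap with position 2, array becomes [27, 12, 11, 30, 22, 20, 30]
arr[3]=30 <= 30: swap with position 3, array becomes [27, 12, 11, 30, 22, 20, 30]
arr[4]=22 <= 30: swap with position 4, array becomes [27, 12, 11, 30, 22, 20, 30]
arr[5]=20 <= 30: swap with position 5, array becomes [27, 12, 11, 30, 22, 20, 30]

Place pivot at position 6: [27, 12, 11, 30, 22, 20, 30]
Pivot position: 6

After partitioning with pivot 30, the array becomes [27, 12, 11, 30, 22, 20, 30]. The pivot is placed at index 6. All elements to the left of the pivot are <= 30, and all elements to the right are > 30.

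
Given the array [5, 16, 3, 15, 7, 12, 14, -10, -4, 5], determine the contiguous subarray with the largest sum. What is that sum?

Using Kadane's algorithm on [5, 16, 3, 15, 7, 12, 14, -10, -4, 5]:

Scanning through the array:
Position 1 (value 16): max_ending_here = 21, max_so_far = 21
Position 2 (value 3): max_ending_here = 24, max_so_far = 24
Position 3 (value 15): max_ending_here = 39, max_so_far = 39
Position 4 (value 7): max_ending_here = 46, max_so_far = 46
Position 5 (value 12): max_ending_here = 58, max_so_far = 58
Position 6 (value 14): max_ending_here = 72, max_so_far = 72
Position 7 (value -10): max_ending_here = 62, max_so_far = 72
Position 8 (value -4): max_ending_here = 58, max_so_far = 72
Position 9 (value 5): max_ending_here = 63, max_so_far = 72

Maximum subarray: [5, 16, 3, 15, 7, 12, 14]
Maximum sum: 72

The maximum subarray is [5, 16, 3, 15, 7, 12, 14] with sum 72. This subarray runs from index 0 to index 6.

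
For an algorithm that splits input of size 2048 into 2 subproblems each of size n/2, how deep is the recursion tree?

For divide and conquer with division factor 2:

Problem sizes at each level:
Level 0: 2048
Level 1: 1024
Level 2: 512
Level 3: 256
Level 4: 128
Level 5: 64
Level 6: 32
Level 7: 16
Level 8: 8
Level 9: 4
Level 10: 2
Level 11: 1

The root is level 0 and the size-1 base case is level 11 (the tree spans levels 0 through 11, i.e. 12 levels counting the root), so the depth is the number of divisions: log_2(2048) = 11

The recursion tree depth is log_2(2048) = 11. At each level, the problem size is divided by 2, so it takes 11 divisions to reduce to a base case of size 1. The algorithm makes 2 recursive calls at each level.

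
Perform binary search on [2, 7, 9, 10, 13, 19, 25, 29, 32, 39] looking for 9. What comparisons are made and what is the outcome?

Binary search for 9 in [2, 7, 9, 10, 13, 19, 25, 29, 32, 39]:

lo=0, hi=9, mid=4, arr[mid]=13 -> 13 > 9, search left half
lo=0, hi=3, mid=1, arr[mid]=7 -> 7 < 9, search right half
lo=2, hi=3, mid=2, arr[mid]=9 -> Found target at index 2!

Binary search finds 9 at index 2 after 3 comparisons. The search repeatedly halves the search space by comparing with the middle element.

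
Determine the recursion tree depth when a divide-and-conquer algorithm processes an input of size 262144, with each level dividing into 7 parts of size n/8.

For divide and conquer with division factor 8:

Problem sizes at each level:
Level 0: 262144
Level 1: 32768
Level 2: 4096
Level 3: 512
Level 4: 64
Level 5: 8
Level 6: 1

The root is level 0 and the size-1 base case is level 6 (the tree spans levels 0 through 6, i.e. 7 levels counting the root), so the depth is the number of divisions: log_8(262144) = 6

The recursion tree depth is log_8(262144) = 6. At each level, the problem size is divided by 8, so it takes 6 divisions to reduce to a base case of size 1. The algorithm makes 7 recursive calls at each level.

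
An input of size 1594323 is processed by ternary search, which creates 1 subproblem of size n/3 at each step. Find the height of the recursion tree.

For divide and conquer with division factor 3:

Problem sizes at each level:
Level 0: 1594323
Level 1: 531441
Level 2: 177147
Level 3: 59049
Level 4: 19683
Level 5: 6561
Level 6: 2187
Level 7: 729
Level 8: 243
Level 9: 81
Level 10: 27
Level 11: 9
Level 12: 3
Level 13: 1

The root is level 0 and the size-1 base case is level 13 (the tree spans levels 0 through 13, i.e. 14 levels counting the root), so the depth is the number of divisions: log_3(1594323) = 13

The recursion tree depth is log_3(1594323) = 13. At each level, the problem size is divided by 3, so it takes 13 divisions to reduce to a base case of size 1. The algorithm makes 1 recursive call at each level.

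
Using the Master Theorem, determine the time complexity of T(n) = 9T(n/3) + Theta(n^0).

Master Theorem for T(n) = 9T(n/3) + O(n^0):

a = 9, b = 3, c = 0
log_b(a) = log_3(9) = 2.0000

Case 1: c = 0 < log_3(9) = 2.0000
T(n) = O(n^(log_3 9)) = O(n^2)

For T(n) = 9T(n/3) + O(n^0): log_3(9) = 2.0000. This is Case 1 of the Master Theorem (c < log_b(a), work dominated by leaves), giving O(n^2).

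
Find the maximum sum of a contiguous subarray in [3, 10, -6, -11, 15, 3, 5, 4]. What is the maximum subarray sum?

Using Kadane's algorithm on [3, 10, -6, -11, 15, 3, 5, 4]:

Scanning through the array:
Position 1 (value 10): max_ending_here = 13, max_so_far = 13
Position 2 (value -6): max_ending_here = 7, max_so_far = 13
Position 3 (value -11): max_ending_here = -4, max_so_far = 13
Position 4 (value 15): max_ending_here = 15, max_so_far = 15
Position 5 (value 3): max_ending_here = 18, max_so_far = 18
Position 6 (value 5): max_ending_here = 23, max_so_far = 23
Position 7 (value 4): max_ending_here = 27, max_so_far = 27

Maximum subarray: [15, 3, 5, 4]
Maximum sum: 27

The maximum subarray is [15, 3, 5, 4] with sum 27. This subarray runs from index 4 to index 7.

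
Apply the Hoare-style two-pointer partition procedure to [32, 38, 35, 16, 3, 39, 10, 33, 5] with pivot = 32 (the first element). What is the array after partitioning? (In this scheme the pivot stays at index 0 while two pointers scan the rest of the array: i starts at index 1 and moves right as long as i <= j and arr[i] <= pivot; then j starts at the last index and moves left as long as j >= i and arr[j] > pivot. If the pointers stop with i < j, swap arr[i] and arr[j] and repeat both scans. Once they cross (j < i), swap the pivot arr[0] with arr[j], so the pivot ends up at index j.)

Hoare-style two-pointer partition with pivot = 32:

Initial array: [32, 38, 35, 16, 3, 39, 10, 33, 5]

Pointers start at i = 1, j = 8.
i stops at index 1 (arr[1]=38 > 32), j stops at index 8 (arr[8]=5 <= 32): swap arr[1] and arr[8], array becomes [32, 5, 35, 16, 3, 39, 10, 33, 38]
i stops at index 2 (arr[2]=35 > 32), j stops at index 6 (arr[6]=10 <= 32): swap arr[2] and arr[6], array becomes [32, 5, 10, 16, 3, 39, 35, 33, 38]
i ends at 5, j ends at 4: the pointers have crossed (j < i), so scanning stops.

Swap pivot arr[0] with arr[4] to place pivot at position 4: [3, 5, 10, 16, 32, 39, 35, 33, 38]
Pivot position: 4

After partitioning with pivot 32, the array becomes [3, 5, 10, 16, 32, 39, 35, 33, 38]. The pivot is placed at index 4. All elements to the left of the pivot are <= 32, and all elements to the right are > 32.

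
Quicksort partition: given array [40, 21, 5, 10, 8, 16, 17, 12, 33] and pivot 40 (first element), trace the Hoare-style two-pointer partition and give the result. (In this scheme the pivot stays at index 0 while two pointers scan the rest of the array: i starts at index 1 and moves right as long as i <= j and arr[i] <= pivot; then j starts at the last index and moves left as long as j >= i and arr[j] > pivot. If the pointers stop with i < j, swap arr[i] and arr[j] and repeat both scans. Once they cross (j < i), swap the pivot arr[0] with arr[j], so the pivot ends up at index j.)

Hoare-style two-pointer partition with pivot = 40:

Initial array: [40, 21, 5, 10, 8, 16, 17, 12, 33]

Pointers start at i = 1, j = 8.
i ends at 9, j ends at 8: the pointers have crossed (j < i), so scanning stops.

Swap pivot arr[0] with arr[8] to place pivot at position 8: [33, 21, 5, 10, 8, 16, 17, 12, 40]
Pivot position: 8

After partitioning with pivot 40, the array becomes [33, 21, 5, 10, 8, 16, 17, 12, 40]. The pivot is placed at index 8. All elements to the left of the pivot are <= 40, and all elements to the right are > 40.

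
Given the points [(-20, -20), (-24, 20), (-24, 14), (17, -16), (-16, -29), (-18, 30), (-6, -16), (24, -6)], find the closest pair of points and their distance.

Computing all pairwise distances among 8 points:

d((-20, -20), (-24, 20)) = 40.1995
d((-20, -20), (-24, 14)) = 34.2345
d((-20, -20), (17, -16)) = 37.2156
d((-20, -20), (-16, -29)) = 9.8489
d((-20, -20), (-18, 30)) = 50.04
d((-20, -20), (-6, -16)) = 14.5602
d((-20, -20), (24, -6)) = 46.1736
d((-24, 20), (-24, 14)) = 6.0 <-- minimum
d((-24, 20), (17, -16)) = 54.5619
d((-24, 20), (-16, -29)) = 49.6488
d((-24, 20), (-18, 30)) = 11.6619
d((-24, 20), (-6, -16)) = 40.2492
d((-24, 20), (24, -6)) = 54.5894
d((-24, 14), (17, -16)) = 50.8035
d((-24, 14), (-16, -29)) = 43.7379
d((-24, 14), (-18, 30)) = 17.088
d((-24, 14), (-6, -16)) = 34.9857
d((-24, 14), (24, -6)) = 52.0
d((17, -16), (-16, -29)) = 35.4683
d((17, -16), (-18, 30)) = 57.8014
d((17, -16), (-6, -16)) = 23.0
d((17, -16), (24, -6)) = 12.2066
d((-16, -29), (-18, 30)) = 59.0339
d((-16, -29), (-6, -16)) = 16.4012
d((-16, -29), (24, -6)) = 46.1411
d((-18, 30), (-6, -16)) = 47.5395
d((-18, 30), (24, -6)) = 55.3173
d((-6, -16), (24, -6)) = 31.6228

Closest pair: (-24, 20) and (-24, 14) with distance 6.0

The closest pair is (-24, 20) and (-24, 14) with Euclidean distance 6.0. For 8 points, brute-force pairwise comparison is shown above. For large n, the divide-and-conquer algorithm (sort by x, recurse on halves, check the dividing strip) achieves O(n log n).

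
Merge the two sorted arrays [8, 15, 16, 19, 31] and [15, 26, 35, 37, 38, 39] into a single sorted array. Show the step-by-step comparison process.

Merging process:

Compare 8 vs 15: take 8 from left. Merged: [8]
Compare 15 vs 15: take 15 from left. Merged: [8, 15]
Compare 16 vs 15: take 15 from right. Merged: [8, 15, 15]
Compare 16 vs 26: take 16 from left. Merged: [8, 15, 15, 16]
Compare 19 vs 26: take 19 from left. Merged: [8, 15, 15, 16, 19]
Compare 31 vs 26: take 26 from right. Merged: [8, 15, 15, 16, 19, 26]
Compare 31 vs 35: take 31 from left. Merged: [8, 15, 15, 16, 19, 26, 31]
Append remaining from right: [35, 37, 38, 39]. Merged: [8, 15, 15, 16, 19, 26, 31, 35, 37, 38, 39]

Final merged array: [8, 15, 15, 16, 19, 26, 31, 35, 37, 38, 39]
Total comparisons: 7

The merged array is [8, 15, 15, 16, 19, 26, 31, 35, 37, 38, 39], requiring 7 comparisons. The merge step runs in O(n) time where n is the total number of elements.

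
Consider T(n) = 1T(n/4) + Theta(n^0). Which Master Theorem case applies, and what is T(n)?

Master Theorem for T(n) = 1T(n/4) + O(n^0):

a = 1, b = 4, c = 0
log_b(a) = log_4(1) = 0.0000

Case 2: c = 0 = log_4(1) = 0.0000
T(n) = O(n^0 log n) = O(log n)

For T(n) = 1T(n/4) + O(n^0): log_4(1) = 0.0000. This is Case 2 of the Master Theorem (c = log_b(a), equal work at all levels), giving O(log n).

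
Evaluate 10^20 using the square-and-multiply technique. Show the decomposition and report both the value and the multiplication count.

Computing 10^20 by squaring (build up from 10^1; each line after the first costs one multiplication):

10^1 = 10
10^2 = (10^1)^2 = 10^2 = 100
10^4 = (10^2)^2 = 100^2 = 10000
10^5 = 10 * 10^4 = 10 * 10000 = 100000
10^10 = (10^5)^2 = 100000^2 = 10000000000
10^20 = (10^10)^2 = 10000000000^2 = 100000000000000000000

Result: 100000000000000000000
Multiplications needed: 5 (5 lines after 10^1)

10^20 = 100000000000000000000. Using exponentiation by squaring, this requires 5 multiplications. The key idea: if the exponent is even, square the half-power; if odd, multiply by the base once.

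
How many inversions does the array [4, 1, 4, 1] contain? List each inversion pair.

Finding inversions in [4, 1, 4, 1]:

(0, 1): arr[0]=4 > arr[1]=1
(0, 3): arr[0]=4 > arr[3]=1
(2, 3): arr[2]=4 > arr[3]=1

Total inversions: 3

The array has 3 inversion(s): (0,1), (0,3), (2,3). Each pair (i,j) satisfies i < j and arr[i] > arr[j].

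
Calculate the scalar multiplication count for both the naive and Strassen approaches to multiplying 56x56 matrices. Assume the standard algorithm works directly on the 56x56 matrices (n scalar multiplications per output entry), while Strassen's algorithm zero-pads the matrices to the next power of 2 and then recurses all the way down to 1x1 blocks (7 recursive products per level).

Matrix multiplication for 56x56 matrices:

Strassen's algorithm requires power-of-2 dimensions. Pad 56x56 to 64x64 (next power of 2).

Standard algorithm: 56^3 = 175616 multiplications
Strassen's algorithm: 7^(log2(64)) = 7^6 = 117649 multiplications
Savings: 175616 - 117649 = 57967 multiplications

Standard: 175616 multiplications (56^3). Strassen: 117649 multiplications (7^6, after padding to 64x64). Strassen reduces 8 recursive multiplications to 7 at each level.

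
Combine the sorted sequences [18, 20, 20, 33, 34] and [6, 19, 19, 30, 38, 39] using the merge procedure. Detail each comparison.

Merging process:

Compare 18 vs 6: take 6 from right. Merged: [6]
Compare 18 vs 19: take 18 from left. Merged: [6, 18]
Compare 20 vs 19: take 19 from right. Merged: [6, 18, 19]
Compare 20 vs 19: take 19 from right. Merged: [6, 18, 19, 19]
Compare 20 vs 30: take 20 from left. Merged: [6, 18, 19, 19, 20]
Compare 20 vs 30: take 20 from left. Merged: [6, 18, 19, 19, 20, 20]
Compare 33 vs 30: take 30 from right. Merged: [6, 18, 19, 19, 20, 20, 30]
Compare 33 vs 38: take 33 from left. Merged: [6, 18, 19, 19, 20, 20, 30, 33]
Compare 34 vs 38: take 34 from left. Merged: [6, 18, 19, 19, 20, 20, 30, 33, 34]
Append remaining from right: [38, 39]. Merged: [6, 18, 19, 19, 20, 20, 30, 33, 34, 38, 39]

Final merged array: [6, 18, 19, 19, 20, 20, 30, 33, 34, 38, 39]
Total comparisons: 9

The merged array is [6, 18, 19, 19, 20, 20, 30, 33, 34, 38, 39], requiring 9 comparisons. The merge step runs in O(n) time where n is the total number of elements.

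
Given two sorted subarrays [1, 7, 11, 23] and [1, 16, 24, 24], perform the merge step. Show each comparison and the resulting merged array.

Merging process:

Compare 1 vs 1: take 1 from left. Merged: [1]
Compare 7 vs 1: take 1 from right. Merged: [1, 1]
Compare 7 vs 16: take 7 from left. Merged: [1, 1, 7]
Compare 11 vs 16: take 11 from left. Merged: [1, 1, 7, 11]
Compare 23 vs 16: take 16 from right. Merged: [1, 1, 7, 11, 16]
Compare 23 vs 24: take 23 from left. Merged: [1, 1, 7, 11, 16, 23]
Append remaining from right: [24, 24]. Merged: [1, 1, 7, 11, 16, 23, 24, 24]

Final merged array: [1, 1, 7, 11, 16, 23, 24, 24]
Total comparisons: 6

The merged array is [1, 1, 7, 11, 16, 23, 24, 24], requiring 6 comparisons. The merge step runs in O(n) time where n is the total number of elements.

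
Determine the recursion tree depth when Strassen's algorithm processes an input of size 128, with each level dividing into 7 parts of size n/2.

For divide and conquer with division factor 2:

Problem sizes at each level:
Level 0: 128
Level 1: 64
Level 2: 32
Level 3: 16
Level 4: 8
Level 5: 4
Level 6: 2
Level 7: 1

The root is level 0 and the size-1 base case is level 7 (the tree spans levels 0 through 7, i.e. 8 levels counting the root), so the depth is the number of divisions: log_2(128) = 7

The recursion tree depth is log_2(128) = 7. At each level, the problem size is divided by 2, so it takes 7 divisions to reduce to a base case of size 1. The algorithm makes 7 recursive calls at each level.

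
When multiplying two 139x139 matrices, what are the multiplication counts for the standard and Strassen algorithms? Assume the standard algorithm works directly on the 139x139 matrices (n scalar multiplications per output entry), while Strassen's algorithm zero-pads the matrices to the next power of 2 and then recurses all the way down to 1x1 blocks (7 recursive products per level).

Matrix multiplication for 139x139 matrices:

Strassen's algorithm requires power-of-2 dimensions. Pad 139x139 to 256x256 (next power of 2).

Standard algorithm: 139^3 = 2685619 multiplications
Strassen's algorithm: 7^(log2(256)) = 7^8 = 5764801 multiplications
Difference: 2685619 - 5764801 = -3079182 (Strassen uses MORE here due to padding overhead — for small or just-over-power-of-2 n, padding can outweigh the per-level savings)

Standard: 2685619 multiplications (139^3). Strassen: 5764801 multiplications (7^8, after padding to 256x256). Strassen reduces 8 recursive multiplications to 7 at each level.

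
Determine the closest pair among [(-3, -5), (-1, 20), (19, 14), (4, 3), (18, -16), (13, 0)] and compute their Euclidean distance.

Computing all pairwise distances among 6 points:

d((-3, -5), (-1, 20)) = 25.0799
d((-3, -5), (19, 14)) = 29.0689
d((-3, -5), (4, 3)) = 10.6301
d((-3, -5), (18, -16)) = 23.7065
d((-3, -5), (13, 0)) = 16.7631
d((-1, 20), (19, 14)) = 20.8806
d((-1, 20), (4, 3)) = 17.72
d((-1, 20), (18, -16)) = 40.7063
d((-1, 20), (13, 0)) = 24.4131
d((19, 14), (4, 3)) = 18.6011
d((19, 14), (18, -16)) = 30.0167
d((19, 14), (13, 0)) = 15.2315
d((4, 3), (18, -16)) = 23.6008
d((4, 3), (13, 0)) = 9.4868 <-- minimum
d((18, -16), (13, 0)) = 16.7631

Closest pair: (4, 3) and (13, 0) with distance 9.4868

The closest pair is (4, 3) and (13, 0) with Euclidean distance 9.4868. For 6 points, brute-force pairwise comparison is shown above. For large n, the divide-and-conquer algorithm (sort by x, recurse on halves, check the dividing strip) achieves O(n log n).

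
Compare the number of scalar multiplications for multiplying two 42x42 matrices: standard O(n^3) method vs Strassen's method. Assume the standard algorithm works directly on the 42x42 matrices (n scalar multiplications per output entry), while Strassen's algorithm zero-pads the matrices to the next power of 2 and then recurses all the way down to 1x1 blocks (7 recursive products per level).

Matrix multiplication for 42x42 matrices:

Strassen's algorithm requires power-of-2 dimensions. Pad 42x42 to 64x64 (next power of 2).

Standard algorithm: 42^3 = 74088 multiplications
Strassen's algorithm: 7^(log2(64)) = 7^6 = 117649 multiplications
Difference: 74088 - 117649 = -43561 (Strassen uses MORE here due to padding overhead — for small or just-over-power-of-2 n, padding can outweigh the per-level savings)

Standard: 74088 multiplications (42^3). Strassen: 117649 multiplications (7^6, after padding to 64x64). Strassen reduces 8 recursive multiplications to 7 at each level.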